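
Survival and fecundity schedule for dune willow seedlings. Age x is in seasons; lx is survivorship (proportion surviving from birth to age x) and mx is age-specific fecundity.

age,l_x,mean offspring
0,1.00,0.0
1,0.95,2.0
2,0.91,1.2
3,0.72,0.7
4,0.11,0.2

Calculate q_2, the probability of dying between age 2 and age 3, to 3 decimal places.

0.209

q_2 = (l_2 − l_3) / l_2 = (0.91 − 0.72) / 0.91
     = 0.19 / 0.91 = 0.208791… → 0.209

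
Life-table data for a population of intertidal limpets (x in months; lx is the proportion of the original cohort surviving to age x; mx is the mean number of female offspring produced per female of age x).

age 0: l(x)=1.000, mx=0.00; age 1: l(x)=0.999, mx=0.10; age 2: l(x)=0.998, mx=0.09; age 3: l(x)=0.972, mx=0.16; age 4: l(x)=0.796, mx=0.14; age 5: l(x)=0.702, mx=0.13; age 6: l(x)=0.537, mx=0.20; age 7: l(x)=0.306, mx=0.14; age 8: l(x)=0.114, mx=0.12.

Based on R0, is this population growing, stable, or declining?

R0 = Σ lx·mx = 0 + 0.0999 + 0.08982 + 0.15552 + 0.11144 + 0.09126 + 0.1074 + 0.04284 + 0.01368 = 0.71186
R0 < 1, so the population is declining.

declining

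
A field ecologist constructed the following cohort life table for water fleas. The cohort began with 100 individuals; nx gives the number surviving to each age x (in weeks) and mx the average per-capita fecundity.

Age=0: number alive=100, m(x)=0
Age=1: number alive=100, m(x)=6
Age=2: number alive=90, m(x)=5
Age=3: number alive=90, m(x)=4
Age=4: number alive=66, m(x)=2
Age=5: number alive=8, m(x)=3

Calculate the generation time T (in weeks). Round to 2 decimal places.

lx = nx/n0 = nx/100: 1, 1, 0.9, 0.9, 0.66, 0.08
lx·mx: 0, 6, 4.5, 3.6, 1.32, 0.24 → R0 = 15.66
x·lx·mx: 0, 6, 9, 10.8, 5.28, 1.2 → Σ = 32.28
T = 32.28 / 15.66 = 2.061303… → 2.06

2.06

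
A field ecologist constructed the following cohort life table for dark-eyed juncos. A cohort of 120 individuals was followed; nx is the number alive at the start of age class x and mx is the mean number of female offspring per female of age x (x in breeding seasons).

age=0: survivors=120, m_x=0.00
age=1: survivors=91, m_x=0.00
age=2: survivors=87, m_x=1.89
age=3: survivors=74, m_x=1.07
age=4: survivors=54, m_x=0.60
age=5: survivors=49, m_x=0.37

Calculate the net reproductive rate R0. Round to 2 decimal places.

2.45

lx = nx/n0 = nx/120: 1, 0.75833…, 0.725, 0.61667…, 0.45, 0.40833…
lx·mx by age: 0, 0, 1.37025, 0.659833…, 0.27, 0.151083…
R0 = Σ lx·mx = 2.451167… → 2.45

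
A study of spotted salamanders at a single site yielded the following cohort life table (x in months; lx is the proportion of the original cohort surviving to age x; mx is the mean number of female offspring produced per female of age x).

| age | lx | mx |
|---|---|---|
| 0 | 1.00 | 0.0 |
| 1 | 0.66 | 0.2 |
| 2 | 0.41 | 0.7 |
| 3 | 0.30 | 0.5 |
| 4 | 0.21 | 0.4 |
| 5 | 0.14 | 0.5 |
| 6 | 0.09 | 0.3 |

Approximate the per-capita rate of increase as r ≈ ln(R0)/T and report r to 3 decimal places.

-0.108

R0 = Σ lx·mx = 0 + 0.132 + 0.287 + 0.15 + 0.084 + 0.07 + 0.027 = 0.75
Σ x·lx·mx = 2.004; T = 2.004/0.75 = 2.672
r ≈ ln(R0)/T = ln(0.75)/2.672 = -0.10767… → -0.108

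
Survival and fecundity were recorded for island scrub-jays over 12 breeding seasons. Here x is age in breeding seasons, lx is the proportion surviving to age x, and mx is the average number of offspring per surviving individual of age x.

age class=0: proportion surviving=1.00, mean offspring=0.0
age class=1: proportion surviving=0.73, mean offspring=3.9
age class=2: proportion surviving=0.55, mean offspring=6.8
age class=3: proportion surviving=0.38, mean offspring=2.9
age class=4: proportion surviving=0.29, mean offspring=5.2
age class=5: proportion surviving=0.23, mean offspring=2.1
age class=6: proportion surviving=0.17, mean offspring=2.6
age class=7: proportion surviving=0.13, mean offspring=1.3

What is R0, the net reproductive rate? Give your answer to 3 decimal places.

lx·mx by age: 0, 2.847, 3.74, 1.102, 1.508, 0.483, 0.442, 0.169
R0 = Σ lx·mx = 10.291 → 10.291

10.291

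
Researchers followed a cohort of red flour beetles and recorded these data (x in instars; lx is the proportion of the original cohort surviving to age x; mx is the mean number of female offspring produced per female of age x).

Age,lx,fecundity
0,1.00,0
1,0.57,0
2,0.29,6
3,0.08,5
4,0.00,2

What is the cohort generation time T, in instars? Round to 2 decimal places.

lx·mx: 0, 0, 1.74, 0.4, 0 → R0 = 2.14
x·lx·mx: 0, 0, 3.48, 1.2, 0 → Σ = 4.68
T = 4.68 / 2.14 = 2.186916… → 2.19

2.19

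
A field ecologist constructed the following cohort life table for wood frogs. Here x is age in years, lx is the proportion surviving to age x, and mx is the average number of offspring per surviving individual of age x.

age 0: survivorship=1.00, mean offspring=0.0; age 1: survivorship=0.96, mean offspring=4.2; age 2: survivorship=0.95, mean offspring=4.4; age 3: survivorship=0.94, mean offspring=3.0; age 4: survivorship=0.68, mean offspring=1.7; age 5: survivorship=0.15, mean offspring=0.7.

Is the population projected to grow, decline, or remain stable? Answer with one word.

R0 = Σ lx·mx = 0 + 4.032 + 4.18 + 2.82 + 1.156 + 0.105 = 12.293
R0 > 1, so the population is growing.

growing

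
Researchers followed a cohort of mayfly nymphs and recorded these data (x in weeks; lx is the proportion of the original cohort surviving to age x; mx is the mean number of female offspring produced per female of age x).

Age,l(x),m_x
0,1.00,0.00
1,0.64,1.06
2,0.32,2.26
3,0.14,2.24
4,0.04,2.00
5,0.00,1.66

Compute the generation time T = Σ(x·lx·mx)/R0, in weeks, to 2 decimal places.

lx·mx: 0, 0.6784, 0.7232, 0.3136, 0.08, 0 → R0 = 1.7952
x·lx·mx: 0, 0.6784, 1.4464, 0.9408, 0.32, 0 → Σ = 3.3856
T = 3.3856 / 1.7952 = 1.885918… → 1.89

1.89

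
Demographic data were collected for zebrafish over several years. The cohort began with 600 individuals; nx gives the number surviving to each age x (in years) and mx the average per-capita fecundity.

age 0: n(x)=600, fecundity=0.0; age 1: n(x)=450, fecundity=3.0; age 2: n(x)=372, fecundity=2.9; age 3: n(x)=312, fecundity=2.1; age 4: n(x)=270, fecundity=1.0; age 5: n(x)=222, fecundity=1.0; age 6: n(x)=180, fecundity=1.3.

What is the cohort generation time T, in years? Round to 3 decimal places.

2.380

lx = nx/n0 = nx/600: 1, 0.75, 0.62, 0.52, 0.45, 0.37, 0.3
lx·mx: 0, 2.25, 1.798, 1.092, 0.45, 0.37, 0.39 → R0 = 6.35
x·lx·mx: 0, 2.25, 3.596, 3.276, 1.8, 1.85, 2.34 → Σ = 15.112
T = 15.112 / 6.35 = 2.379843… → 2.380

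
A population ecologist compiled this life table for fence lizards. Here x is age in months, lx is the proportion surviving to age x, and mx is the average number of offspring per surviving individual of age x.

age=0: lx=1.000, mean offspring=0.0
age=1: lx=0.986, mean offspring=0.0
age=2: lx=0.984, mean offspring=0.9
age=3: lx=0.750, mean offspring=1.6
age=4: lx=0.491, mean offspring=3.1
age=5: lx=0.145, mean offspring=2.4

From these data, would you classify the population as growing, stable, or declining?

growing

R0 = Σ lx·mx = 0 + 0 + 0.8856 + 1.2 + 1.5221 + 0.348 = 3.9557
R0 > 1, so the population is growing.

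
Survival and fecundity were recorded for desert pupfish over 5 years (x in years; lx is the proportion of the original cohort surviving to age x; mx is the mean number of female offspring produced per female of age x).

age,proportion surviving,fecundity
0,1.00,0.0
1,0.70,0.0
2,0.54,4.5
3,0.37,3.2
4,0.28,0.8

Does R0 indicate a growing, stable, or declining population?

R0 = Σ lx·mx = 0 + 0 + 2.43 + 1.184 + 0.224 = 3.838
R0 > 1, so the population is growing.

growing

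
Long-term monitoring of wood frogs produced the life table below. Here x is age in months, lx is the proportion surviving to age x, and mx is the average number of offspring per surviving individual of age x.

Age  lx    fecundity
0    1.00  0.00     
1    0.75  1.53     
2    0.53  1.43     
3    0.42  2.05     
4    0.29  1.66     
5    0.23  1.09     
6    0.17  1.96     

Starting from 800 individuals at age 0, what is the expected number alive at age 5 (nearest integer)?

184

Expected survivors = N0 · l_5 = 800 × 0.23 = 184 → 184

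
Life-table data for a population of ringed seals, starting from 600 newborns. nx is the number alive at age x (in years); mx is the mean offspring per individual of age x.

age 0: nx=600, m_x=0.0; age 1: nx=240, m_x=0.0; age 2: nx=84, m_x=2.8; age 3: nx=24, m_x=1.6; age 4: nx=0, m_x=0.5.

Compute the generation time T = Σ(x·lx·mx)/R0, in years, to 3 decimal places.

lx = nx/n0 = nx/600: 1, 0.4, 0.14, 0.04, 0
lx·mx: 0, 0, 0.392, 0.064, 0 → R0 = 0.456
x·lx·mx: 0, 0, 0.784, 0.192, 0 → Σ = 0.976
T = 0.976 / 0.456 = 2.140351… → 2.140

2.140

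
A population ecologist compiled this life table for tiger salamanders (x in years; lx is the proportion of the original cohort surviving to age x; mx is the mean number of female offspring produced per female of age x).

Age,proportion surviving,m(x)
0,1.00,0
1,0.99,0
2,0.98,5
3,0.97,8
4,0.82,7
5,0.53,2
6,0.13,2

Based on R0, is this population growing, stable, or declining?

growing

R0 = Σ lx·mx = 0 + 0 + 4.9 + 7.76 + 5.74 + 1.06 + 0.26 = 19.72
R0 > 1, so the population is growing.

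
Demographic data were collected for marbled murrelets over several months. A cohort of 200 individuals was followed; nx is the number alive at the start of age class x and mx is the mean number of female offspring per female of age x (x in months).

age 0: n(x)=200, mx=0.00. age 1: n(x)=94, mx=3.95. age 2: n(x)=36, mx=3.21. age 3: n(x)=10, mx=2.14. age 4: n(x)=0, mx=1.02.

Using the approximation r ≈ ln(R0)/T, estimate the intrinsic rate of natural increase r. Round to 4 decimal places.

lx = nx/n0 = nx/200: 1, 0.47, 0.18, 0.05, 0
R0 = Σ lx·mx = 0 + 1.8565 + 0.5778 + 0.107 + 0 = 2.5413
Σ x·lx·mx = 3.3331; T = 3.3331/2.5413 = 1.31157…
r ≈ ln(R0)/T = ln(2.5413)/1.31157… = 0.711112… → 0.7111

0.7111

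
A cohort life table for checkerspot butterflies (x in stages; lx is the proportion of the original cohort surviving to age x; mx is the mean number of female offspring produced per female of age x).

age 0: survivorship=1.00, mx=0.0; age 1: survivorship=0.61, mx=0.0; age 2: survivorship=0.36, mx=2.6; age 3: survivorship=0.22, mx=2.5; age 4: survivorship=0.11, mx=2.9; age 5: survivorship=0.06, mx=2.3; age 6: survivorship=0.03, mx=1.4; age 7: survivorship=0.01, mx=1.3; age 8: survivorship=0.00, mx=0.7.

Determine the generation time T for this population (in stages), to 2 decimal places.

lx·mx: 0, 0, 0.936, 0.55, 0.319, 0.138, 0.042, 0.013, 0 → R0 = 1.998
x·lx·mx: 0, 0, 1.872, 1.65, 1.276, 0.69, 0.252, 0.091, 0 → Σ = 5.831
T = 5.831 / 1.998 = 2.918418… → 2.92

2.92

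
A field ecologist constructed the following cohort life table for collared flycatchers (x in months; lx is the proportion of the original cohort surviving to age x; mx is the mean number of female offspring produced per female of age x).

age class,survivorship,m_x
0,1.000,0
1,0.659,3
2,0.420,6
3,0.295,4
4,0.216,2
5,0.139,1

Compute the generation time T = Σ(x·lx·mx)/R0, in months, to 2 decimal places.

lx·mx: 0, 1.977, 2.52, 1.18, 0.432, 0.139 → R0 = 6.248
x·lx·mx: 0, 1.977, 5.04, 3.54, 1.728, 0.695 → Σ = 12.98
T = 12.98 / 6.248 = 2.077465… → 2.08

2.08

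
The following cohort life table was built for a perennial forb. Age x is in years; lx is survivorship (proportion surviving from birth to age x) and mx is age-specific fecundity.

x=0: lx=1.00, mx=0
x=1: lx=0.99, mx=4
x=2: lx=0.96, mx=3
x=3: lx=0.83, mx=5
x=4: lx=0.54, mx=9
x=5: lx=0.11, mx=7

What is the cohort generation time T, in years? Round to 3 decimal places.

lx·mx: 0, 3.96, 2.88, 4.15, 4.86, 0.77 → R0 = 16.62
x·lx·mx: 0, 3.96, 5.76, 12.45, 19.44, 3.85 → Σ = 45.46
T = 45.46 / 16.62 = 2.735259… → 2.735

2.735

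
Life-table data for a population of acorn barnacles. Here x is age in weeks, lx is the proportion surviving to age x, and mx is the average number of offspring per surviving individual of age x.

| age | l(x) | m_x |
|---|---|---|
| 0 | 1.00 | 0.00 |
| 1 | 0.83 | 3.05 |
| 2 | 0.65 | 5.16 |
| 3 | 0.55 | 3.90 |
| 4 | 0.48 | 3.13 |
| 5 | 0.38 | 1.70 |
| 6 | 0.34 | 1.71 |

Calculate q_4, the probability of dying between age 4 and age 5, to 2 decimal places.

q_4 = (l_4 − l_5) / l_4 = (0.48 − 0.38) / 0.48
     = 0.1 / 0.48 = 0.208333… → 0.21

0.21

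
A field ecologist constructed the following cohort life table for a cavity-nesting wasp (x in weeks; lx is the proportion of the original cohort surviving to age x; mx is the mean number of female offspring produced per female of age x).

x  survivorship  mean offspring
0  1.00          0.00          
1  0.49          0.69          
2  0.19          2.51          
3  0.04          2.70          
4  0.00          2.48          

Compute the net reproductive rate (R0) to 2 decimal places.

0.92

lx·mx by age: 0, 0.3381, 0.4769, 0.108, 0
R0 = Σ lx·mx = 0.923 → 0.92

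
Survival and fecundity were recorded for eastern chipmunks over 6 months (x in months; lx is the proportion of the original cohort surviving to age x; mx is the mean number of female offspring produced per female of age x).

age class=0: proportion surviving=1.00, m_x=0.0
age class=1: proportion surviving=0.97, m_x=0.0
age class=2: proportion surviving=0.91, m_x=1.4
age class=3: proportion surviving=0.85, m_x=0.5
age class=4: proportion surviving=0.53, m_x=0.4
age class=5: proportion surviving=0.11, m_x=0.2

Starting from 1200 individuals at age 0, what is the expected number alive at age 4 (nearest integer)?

636

Expected survivors = N0 · l_4 = 1200 × 0.53 = 636 → 636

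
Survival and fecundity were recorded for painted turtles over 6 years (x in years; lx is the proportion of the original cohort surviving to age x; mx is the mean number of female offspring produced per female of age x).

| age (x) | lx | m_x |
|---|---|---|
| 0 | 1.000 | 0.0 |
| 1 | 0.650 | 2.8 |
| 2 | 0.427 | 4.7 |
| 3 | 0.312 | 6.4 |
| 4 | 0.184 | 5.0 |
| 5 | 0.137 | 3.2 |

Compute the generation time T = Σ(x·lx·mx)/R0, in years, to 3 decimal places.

lx·mx: 0, 1.82, 2.0069, 1.9968, 0.92, 0.4384 → R0 = 7.1821
x·lx·mx: 0, 1.82, 4.0138, 5.9904, 3.68, 2.192 → Σ = 17.6962
T = 17.6962 / 7.1821 = 2.463931… → 2.464

2.464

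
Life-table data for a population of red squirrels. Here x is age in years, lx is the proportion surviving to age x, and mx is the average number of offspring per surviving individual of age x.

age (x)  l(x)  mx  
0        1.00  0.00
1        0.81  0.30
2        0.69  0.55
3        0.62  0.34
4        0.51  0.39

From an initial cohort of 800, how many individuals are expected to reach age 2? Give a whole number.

552

Expected survivors = N0 · l_2 = 800 × 0.69 = 552 → 552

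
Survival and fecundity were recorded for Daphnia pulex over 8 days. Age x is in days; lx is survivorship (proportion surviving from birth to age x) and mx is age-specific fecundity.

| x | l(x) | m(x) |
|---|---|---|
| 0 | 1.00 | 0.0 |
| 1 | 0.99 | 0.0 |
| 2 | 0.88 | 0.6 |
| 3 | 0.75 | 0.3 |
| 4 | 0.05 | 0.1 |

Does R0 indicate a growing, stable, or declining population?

R0 = Σ lx·mx = 0 + 0 + 0.528 + 0.225 + 0.005 = 0.758
R0 < 1, so the population is declining.

declining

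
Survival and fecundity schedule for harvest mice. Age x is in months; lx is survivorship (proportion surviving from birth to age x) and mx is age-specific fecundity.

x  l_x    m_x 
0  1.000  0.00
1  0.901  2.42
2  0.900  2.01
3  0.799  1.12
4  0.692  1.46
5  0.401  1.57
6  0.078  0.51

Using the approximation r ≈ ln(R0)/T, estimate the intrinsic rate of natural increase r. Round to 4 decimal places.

R0 = Σ lx·mx = 0 + 2.18042 + 1.809 + 0.89488 + 1.01032 + 0.62957 + 0.03978 = 6.56397
Σ x·lx·mx = 15.91087; T = 15.91087/6.56397 = 2.42397…
r ≈ ln(R0)/T = ln(6.56397)/2.42397… = 0.776245… → 0.7762

0.7762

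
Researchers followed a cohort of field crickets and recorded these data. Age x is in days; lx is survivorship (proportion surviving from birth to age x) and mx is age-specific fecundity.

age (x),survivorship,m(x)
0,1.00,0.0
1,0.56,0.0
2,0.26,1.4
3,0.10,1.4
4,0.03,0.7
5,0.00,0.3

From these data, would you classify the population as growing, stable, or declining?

R0 = Σ lx·mx = 0 + 0 + 0.364 + 0.14 + 0.021 + 0 = 0.525
R0 < 1, so the population is declining.

declining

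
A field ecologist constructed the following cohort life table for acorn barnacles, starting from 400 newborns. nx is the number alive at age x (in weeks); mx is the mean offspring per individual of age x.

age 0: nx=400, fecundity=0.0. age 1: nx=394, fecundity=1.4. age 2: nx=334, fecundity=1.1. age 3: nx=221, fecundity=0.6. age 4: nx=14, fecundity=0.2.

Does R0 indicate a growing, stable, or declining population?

lx = nx/n0 = nx/400: 1, 0.985, 0.835, 0.5525, 0.035
R0 = Σ lx·mx = 0 + 1.379 + 0.9185 + 0.3315 + 0.007 = 2.636
R0 > 1, so the population is growing.

growing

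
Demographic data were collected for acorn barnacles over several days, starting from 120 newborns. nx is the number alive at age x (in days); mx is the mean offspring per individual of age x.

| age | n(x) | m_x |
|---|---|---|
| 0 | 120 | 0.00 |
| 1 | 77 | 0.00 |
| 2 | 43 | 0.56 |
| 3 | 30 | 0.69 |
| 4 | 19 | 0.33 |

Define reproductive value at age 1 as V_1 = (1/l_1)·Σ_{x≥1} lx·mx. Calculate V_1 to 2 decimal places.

lx = nx/n0 = nx/120: 1, 0.64167…, 0.35833…, 0.25, 0.15833…
lx·mx for x ≥ 1: 0, 0.200667…, 0.1725, 0.05225… → sum = 0.425417…
V_1 = 0.425417… / l_1 = 0.425417… / 0.641667… = 0.662987… → 0.66

0.66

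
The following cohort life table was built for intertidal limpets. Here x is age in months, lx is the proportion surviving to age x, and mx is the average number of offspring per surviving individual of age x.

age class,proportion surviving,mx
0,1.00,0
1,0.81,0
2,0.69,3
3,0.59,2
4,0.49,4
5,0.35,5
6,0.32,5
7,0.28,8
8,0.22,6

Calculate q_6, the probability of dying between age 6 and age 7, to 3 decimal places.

q_6 = (l_6 − l_7) / l_6 = (0.32 − 0.28) / 0.32
     = 0.04 / 0.32 = 0.125 → 0.125

0.125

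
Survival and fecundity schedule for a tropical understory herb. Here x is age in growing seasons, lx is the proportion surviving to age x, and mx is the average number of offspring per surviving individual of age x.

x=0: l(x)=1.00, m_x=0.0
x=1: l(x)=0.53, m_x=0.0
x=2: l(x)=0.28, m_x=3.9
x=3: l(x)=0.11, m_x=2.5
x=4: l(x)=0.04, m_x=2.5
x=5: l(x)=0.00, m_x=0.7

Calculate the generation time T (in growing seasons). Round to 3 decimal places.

2.324

lx·mx: 0, 0, 1.092, 0.275, 0.1, 0 → R0 = 1.467
x·lx·mx: 0, 0, 2.184, 0.825, 0.4, 0 → Σ = 3.409
T = 3.409 / 1.467 = 2.32379… → 2.324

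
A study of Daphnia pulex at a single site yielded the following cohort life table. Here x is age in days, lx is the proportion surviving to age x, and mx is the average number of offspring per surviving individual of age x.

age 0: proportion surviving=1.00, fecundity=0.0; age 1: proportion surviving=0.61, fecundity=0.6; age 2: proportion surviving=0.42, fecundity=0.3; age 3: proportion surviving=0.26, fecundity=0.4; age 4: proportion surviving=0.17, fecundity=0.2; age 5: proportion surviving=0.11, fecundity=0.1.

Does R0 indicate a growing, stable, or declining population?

R0 = Σ lx·mx = 0 + 0.366 + 0.126 + 0.104 + 0.034 + 0.011 = 0.641
R0 < 1, so the population is declining.

declining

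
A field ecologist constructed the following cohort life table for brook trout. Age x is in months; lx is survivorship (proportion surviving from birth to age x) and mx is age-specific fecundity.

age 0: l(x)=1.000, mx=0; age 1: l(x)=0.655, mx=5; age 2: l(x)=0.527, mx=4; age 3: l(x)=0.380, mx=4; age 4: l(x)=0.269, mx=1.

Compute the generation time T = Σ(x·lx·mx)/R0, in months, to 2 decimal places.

1.83

lx·mx: 0, 3.275, 2.108, 1.52, 0.269 → R0 = 7.172
x·lx·mx: 0, 3.275, 4.216, 4.56, 1.076 → Σ = 13.127
T = 13.127 / 7.172 = 1.830312… → 1.83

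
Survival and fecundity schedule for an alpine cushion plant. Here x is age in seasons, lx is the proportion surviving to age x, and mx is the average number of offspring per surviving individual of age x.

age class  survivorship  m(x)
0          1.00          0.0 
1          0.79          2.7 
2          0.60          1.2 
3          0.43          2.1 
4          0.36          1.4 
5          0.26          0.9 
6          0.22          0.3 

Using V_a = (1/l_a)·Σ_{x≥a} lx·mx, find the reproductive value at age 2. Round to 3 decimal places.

4.045

lx·mx for x ≥ 2: 0.72, 0.903, 0.504, 0.234, 0.066 → sum = 2.427
V_2 = 2.427 / l_2 = 2.427 / 0.6 = 4.045 → 4.045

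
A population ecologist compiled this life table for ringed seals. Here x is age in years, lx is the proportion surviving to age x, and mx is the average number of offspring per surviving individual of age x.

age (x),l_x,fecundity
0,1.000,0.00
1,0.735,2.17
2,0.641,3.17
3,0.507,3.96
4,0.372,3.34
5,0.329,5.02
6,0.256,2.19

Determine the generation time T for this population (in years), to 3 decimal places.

lx·mx: 0, 1.59495, 2.03197, 2.00772, 1.24248, 1.65158, 0.56064 → R0 = 9.08934
x·lx·mx: 0, 1.59495, 4.06394, 6.02316, 4.96992, 8.2579, 3.36384 → Σ = 28.27371
T = 28.27371 / 9.08934 = 3.110645… → 3.111

3.111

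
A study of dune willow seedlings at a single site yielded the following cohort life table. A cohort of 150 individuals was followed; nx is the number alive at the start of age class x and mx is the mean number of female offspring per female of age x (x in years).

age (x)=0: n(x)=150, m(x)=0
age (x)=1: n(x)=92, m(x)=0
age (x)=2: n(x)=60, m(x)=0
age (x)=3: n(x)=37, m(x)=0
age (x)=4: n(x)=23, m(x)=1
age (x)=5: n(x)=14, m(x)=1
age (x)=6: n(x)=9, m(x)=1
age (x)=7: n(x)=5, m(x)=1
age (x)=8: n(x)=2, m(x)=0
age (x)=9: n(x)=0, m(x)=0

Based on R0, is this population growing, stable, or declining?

declining

lx = nx/n0 = nx/150: 1, 0.61333…, 0.4, 0.24667…, 0.15333…, 0.09333…, 0.06, 0.03333…, 0.01333…, 0
R0 = Σ lx·mx = 0 + 0 + 0 + 0 + 0.153333… + 0.093333… + 0.06 + 0.033333… + 0 + 0 = 0.34…
R0 < 1, so the population is declining.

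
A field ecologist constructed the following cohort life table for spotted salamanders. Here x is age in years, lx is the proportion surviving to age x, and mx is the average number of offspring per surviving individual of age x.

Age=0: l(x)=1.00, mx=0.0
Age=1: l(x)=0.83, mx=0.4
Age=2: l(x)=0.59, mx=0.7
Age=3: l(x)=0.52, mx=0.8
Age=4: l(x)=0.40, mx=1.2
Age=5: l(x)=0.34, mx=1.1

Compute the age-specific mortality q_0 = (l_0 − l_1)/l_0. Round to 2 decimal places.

0.17

q_0 = (l_0 − l_1) / l_0 = (1 − 0.83) / 1
     = 0.17 / 1 = 0.17 → 0.17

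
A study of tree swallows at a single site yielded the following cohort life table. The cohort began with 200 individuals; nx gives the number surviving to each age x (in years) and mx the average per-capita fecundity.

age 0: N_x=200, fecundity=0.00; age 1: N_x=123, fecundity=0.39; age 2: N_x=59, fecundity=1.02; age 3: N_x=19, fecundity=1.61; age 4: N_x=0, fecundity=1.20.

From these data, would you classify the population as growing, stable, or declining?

declining

lx = nx/n0 = nx/200: 1, 0.615, 0.295, 0.095, 0
R0 = Σ lx·mx = 0 + 0.23985 + 0.3009 + 0.15295 + 0 = 0.6937
R0 < 1, so the population is declining.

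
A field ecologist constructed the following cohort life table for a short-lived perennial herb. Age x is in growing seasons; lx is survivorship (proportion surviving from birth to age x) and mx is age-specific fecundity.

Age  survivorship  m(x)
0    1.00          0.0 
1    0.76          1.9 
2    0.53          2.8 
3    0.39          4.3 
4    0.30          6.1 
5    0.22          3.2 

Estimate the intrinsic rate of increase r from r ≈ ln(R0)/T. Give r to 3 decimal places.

0.692

R0 = Σ lx·mx = 0 + 1.444 + 1.484 + 1.677 + 1.83 + 0.704 = 7.139
Σ x·lx·mx = 20.283; T = 20.283/7.139 = 2.84115…
r ≈ ln(R0)/T = ln(7.139)/2.84115… = 0.69182… → 0.692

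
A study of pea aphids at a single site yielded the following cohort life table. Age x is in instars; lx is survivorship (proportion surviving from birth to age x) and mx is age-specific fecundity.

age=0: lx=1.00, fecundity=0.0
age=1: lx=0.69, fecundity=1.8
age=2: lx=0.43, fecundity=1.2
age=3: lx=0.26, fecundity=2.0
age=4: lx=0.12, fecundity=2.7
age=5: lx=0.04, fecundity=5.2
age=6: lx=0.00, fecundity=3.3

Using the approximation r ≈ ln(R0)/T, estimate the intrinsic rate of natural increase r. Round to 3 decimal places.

R0 = Σ lx·mx = 0 + 1.242 + 0.516 + 0.52 + 0.324 + 0.208 + 0 = 2.81
Σ x·lx·mx = 6.17; T = 6.17/2.81 = 2.19573…
r ≈ ln(R0)/T = ln(2.81)/2.19573… = 0.47054… → 0.471

0.471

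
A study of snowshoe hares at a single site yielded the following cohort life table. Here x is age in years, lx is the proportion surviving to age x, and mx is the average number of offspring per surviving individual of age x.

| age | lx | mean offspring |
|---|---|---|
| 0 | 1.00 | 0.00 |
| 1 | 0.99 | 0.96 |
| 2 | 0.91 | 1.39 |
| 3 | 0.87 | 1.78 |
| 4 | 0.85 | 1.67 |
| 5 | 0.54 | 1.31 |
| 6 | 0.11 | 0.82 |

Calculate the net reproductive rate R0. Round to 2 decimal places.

5.98

lx·mx by age: 0, 0.9504, 1.2649, 1.5486, 1.4195, 0.7074, 0.0902
R0 = Σ lx·mx = 5.981 → 5.98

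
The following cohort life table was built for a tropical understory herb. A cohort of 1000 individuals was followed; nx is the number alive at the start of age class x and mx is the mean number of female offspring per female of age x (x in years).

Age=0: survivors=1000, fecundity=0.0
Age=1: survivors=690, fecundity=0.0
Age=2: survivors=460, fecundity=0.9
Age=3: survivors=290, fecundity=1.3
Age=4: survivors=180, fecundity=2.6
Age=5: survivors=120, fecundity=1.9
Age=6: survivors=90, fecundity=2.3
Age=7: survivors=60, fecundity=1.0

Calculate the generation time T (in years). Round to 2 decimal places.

lx = nx/n0 = nx/1000: 1, 0.69, 0.46, 0.29, 0.18, 0.12, 0.09, 0.06
lx·mx: 0, 0, 0.414, 0.377, 0.468, 0.228, 0.207, 0.06 → R0 = 1.754
x·lx·mx: 0, 0, 0.828, 1.131, 1.872, 1.14, 1.242, 0.42 → Σ = 6.633
T = 6.633 / 1.754 = 3.781642… → 3.78

3.78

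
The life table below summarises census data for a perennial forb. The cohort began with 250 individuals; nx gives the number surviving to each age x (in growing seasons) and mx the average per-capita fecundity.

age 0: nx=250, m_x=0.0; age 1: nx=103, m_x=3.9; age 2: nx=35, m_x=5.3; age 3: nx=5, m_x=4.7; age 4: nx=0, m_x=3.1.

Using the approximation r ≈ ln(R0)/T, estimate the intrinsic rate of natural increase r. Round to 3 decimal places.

0.647

lx = nx/n0 = nx/250: 1, 0.412, 0.14, 0.02, 0
R0 = Σ lx·mx = 0 + 1.6068 + 0.742 + 0.094 + 0 = 2.4428
Σ x·lx·mx = 3.3728; T = 3.3728/2.4428 = 1.38071…
r ≈ ln(R0)/T = ln(2.4428)/1.38071… = 0.64687… → 0.647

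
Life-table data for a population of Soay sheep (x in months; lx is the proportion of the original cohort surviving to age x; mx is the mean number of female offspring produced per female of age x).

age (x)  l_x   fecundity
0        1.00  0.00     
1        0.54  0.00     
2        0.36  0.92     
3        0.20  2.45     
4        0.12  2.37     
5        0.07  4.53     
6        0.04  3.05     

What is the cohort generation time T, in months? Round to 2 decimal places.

3.62

lx·mx: 0, 0, 0.3312, 0.49, 0.2844, 0.3171, 0.122 → R0 = 1.5447
x·lx·mx: 0, 0, 0.6624, 1.47, 1.1376, 1.5855, 0.732 → Σ = 5.5875
T = 5.5875 / 1.5447 = 3.617207… → 3.62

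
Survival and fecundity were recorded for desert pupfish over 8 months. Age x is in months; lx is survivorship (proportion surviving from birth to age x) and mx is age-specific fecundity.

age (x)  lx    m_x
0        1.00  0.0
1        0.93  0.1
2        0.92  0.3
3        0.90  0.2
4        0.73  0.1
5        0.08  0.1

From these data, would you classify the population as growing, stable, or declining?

declining

R0 = Σ lx·mx = 0 + 0.093 + 0.276 + 0.18 + 0.073 + 0.008 = 0.63
R0 < 1, so the population is declining.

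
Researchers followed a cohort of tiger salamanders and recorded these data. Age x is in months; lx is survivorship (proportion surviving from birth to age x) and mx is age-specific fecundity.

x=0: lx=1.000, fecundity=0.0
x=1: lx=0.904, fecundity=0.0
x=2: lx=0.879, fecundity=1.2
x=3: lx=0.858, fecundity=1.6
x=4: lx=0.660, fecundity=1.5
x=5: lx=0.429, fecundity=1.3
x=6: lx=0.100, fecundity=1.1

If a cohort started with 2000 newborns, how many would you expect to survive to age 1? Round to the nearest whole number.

1808

Expected survivors = N0 · l_1 = 2000 × 0.904 = 1808 → 1808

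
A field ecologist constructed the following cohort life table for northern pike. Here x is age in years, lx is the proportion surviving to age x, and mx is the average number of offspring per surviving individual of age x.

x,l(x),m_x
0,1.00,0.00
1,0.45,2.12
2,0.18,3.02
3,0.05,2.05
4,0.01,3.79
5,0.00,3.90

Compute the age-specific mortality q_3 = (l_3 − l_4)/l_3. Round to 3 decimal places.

0.800

q_3 = (l_3 − l_4) / l_3 = (0.05 − 0.01) / 0.05
     = 0.04 / 0.05 = 0.8 → 0.800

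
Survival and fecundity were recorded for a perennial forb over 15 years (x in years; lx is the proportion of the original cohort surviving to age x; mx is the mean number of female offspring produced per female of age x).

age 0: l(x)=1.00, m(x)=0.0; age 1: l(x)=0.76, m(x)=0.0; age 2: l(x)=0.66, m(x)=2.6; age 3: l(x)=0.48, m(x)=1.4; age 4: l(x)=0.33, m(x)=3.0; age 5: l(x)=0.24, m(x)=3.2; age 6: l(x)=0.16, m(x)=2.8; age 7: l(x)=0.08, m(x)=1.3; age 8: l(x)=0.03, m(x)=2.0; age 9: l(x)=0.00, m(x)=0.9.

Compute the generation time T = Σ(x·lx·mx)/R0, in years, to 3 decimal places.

lx·mx: 0, 0, 1.716, 0.672, 0.99, 0.768, 0.448, 0.104, 0.06, 0 → R0 = 4.758
x·lx·mx: 0, 0, 3.432, 2.016, 3.96, 3.84, 2.688, 0.728, 0.48, 0 → Σ = 17.144
T = 17.144 / 4.758 = 3.603195… → 3.603

3.603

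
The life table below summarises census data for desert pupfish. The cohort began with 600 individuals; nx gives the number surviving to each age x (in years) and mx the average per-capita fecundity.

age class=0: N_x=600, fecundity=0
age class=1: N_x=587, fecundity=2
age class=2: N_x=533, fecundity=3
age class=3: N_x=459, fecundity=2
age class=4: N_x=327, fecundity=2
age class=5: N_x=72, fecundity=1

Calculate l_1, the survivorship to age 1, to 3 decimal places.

0.978

l_1 = n_1/n_0 = 587/600 = 0.978333… → 0.978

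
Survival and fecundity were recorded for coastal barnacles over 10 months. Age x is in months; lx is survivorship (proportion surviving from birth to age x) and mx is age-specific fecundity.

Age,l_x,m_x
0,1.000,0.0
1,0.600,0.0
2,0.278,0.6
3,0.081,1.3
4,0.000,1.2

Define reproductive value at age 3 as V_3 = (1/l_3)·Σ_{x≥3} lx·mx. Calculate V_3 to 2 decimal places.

1.30

lx·mx for x ≥ 3: 0.1053, 0 → sum = 0.1053
V_3 = 0.1053 / l_3 = 0.1053 / 0.081 = 1.3 → 1.30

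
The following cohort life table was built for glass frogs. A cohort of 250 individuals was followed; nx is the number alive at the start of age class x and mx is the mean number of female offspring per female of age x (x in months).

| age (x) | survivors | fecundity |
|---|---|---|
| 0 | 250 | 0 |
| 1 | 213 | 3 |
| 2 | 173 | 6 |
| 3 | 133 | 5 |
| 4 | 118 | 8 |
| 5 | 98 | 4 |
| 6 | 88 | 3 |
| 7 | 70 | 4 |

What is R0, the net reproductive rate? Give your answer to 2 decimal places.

16.89

lx = nx/n0 = nx/250: 1, 0.852, 0.692, 0.532, 0.472, 0.392, 0.352, 0.28
lx·mx by age: 0, 2.556, 4.152, 2.66, 3.776, 1.568, 1.056, 1.12
R0 = Σ lx·mx = 16.888 → 16.89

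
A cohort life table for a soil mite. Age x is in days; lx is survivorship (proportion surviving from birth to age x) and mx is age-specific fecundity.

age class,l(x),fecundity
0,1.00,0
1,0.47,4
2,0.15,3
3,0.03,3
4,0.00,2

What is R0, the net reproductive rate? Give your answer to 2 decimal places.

lx·mx by age: 0, 1.88, 0.45, 0.09, 0
R0 = Σ lx·mx = 2.42 → 2.42

2.42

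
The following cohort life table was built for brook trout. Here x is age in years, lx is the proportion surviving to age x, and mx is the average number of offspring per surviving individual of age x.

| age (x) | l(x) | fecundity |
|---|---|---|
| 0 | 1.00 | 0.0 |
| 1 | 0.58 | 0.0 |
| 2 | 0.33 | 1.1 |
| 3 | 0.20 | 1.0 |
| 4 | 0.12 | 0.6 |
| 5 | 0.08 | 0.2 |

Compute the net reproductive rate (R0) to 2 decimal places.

0.65

lx·mx by age: 0, 0, 0.363, 0.2, 0.072, 0.016
R0 = Σ lx·mx = 0.651 → 0.65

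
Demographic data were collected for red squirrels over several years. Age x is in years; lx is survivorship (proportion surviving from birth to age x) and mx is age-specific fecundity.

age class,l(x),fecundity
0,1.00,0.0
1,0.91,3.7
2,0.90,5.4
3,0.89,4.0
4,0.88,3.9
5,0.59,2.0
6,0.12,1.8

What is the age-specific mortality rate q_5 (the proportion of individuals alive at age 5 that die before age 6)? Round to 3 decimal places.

0.797

q_5 = (l_5 − l_6) / l_5 = (0.59 − 0.12) / 0.59
     = 0.47 / 0.59 = 0.79661… → 0.797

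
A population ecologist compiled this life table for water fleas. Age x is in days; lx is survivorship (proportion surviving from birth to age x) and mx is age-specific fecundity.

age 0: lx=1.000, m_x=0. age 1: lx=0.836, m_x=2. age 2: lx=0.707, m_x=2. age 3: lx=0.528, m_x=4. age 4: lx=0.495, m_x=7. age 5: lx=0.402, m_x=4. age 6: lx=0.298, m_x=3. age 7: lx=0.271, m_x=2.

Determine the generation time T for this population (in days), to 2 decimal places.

3.58

lx·mx: 0, 1.672, 1.414, 2.112, 3.465, 1.608, 0.894, 0.542 → R0 = 11.707
x·lx·mx: 0, 1.672, 2.828, 6.336, 13.86, 8.04, 5.364, 3.794 → Σ = 41.894
T = 41.894 / 11.707 = 3.578543… → 3.58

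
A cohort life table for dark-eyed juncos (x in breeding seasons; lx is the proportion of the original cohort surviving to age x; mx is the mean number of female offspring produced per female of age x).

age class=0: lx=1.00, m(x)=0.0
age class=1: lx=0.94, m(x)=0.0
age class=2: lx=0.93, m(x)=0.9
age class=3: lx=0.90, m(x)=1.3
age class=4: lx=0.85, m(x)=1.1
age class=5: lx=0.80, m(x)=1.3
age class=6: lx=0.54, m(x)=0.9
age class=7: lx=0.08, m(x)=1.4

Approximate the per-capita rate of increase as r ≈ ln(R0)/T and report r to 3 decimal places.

0.391

R0 = Σ lx·mx = 0 + 0 + 0.837 + 1.17 + 0.935 + 1.04 + 0.486 + 0.112 = 4.58
Σ x·lx·mx = 17.824; T = 17.824/4.58 = 3.8917…
r ≈ ln(R0)/T = ln(4.58)/3.8917… = 0.39101… → 0.391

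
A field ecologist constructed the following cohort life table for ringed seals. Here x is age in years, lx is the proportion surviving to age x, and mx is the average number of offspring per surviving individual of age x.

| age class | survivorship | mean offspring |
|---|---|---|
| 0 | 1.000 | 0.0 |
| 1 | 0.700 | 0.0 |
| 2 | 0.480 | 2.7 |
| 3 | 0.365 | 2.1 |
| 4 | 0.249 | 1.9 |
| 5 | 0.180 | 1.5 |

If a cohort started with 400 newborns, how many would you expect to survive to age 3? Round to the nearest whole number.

146

Expected survivors = N0 · l_3 = 400 × 0.365 = 146 → 146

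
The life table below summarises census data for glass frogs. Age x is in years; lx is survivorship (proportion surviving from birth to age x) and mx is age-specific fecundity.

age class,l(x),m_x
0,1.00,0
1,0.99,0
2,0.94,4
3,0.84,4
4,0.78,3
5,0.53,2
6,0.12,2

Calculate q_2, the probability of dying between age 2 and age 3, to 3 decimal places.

0.106

q_2 = (l_2 − l_3) / l_2 = (0.94 − 0.84) / 0.94
     = 0.1 / 0.94 = 0.106383… → 0.106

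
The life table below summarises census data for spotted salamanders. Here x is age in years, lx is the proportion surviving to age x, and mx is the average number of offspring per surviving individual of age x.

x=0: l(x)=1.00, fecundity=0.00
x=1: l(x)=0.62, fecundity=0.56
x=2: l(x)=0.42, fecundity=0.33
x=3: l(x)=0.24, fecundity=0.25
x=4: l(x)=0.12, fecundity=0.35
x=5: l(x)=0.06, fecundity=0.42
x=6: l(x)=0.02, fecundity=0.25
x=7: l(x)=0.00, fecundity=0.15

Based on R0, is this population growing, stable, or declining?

R0 = Σ lx·mx = 0 + 0.3472 + 0.1386 + 0.06 + 0.042 + 0.0252 + 0.005 + 0 = 0.618
R0 < 1, so the population is declining.

declining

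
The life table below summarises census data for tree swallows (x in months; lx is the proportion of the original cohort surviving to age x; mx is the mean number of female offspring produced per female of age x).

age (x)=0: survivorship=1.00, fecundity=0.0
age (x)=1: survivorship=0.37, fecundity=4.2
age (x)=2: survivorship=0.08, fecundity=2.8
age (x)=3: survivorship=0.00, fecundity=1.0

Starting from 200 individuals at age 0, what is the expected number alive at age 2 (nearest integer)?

Expected survivors = N0 · l_2 = 200 × 0.08 = 16 → 16

16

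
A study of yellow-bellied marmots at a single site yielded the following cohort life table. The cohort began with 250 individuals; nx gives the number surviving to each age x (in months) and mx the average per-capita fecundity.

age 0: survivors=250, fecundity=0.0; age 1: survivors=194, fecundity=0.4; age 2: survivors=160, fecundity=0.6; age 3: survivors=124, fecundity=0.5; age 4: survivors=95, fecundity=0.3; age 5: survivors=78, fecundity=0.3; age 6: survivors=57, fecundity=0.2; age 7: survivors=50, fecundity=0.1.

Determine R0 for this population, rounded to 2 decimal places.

lx = nx/n0 = nx/250: 1, 0.776, 0.64, 0.496, 0.38, 0.312, 0.228, 0.2
lx·mx by age: 0, 0.3104, 0.384, 0.248, 0.114, 0.0936, 0.0456, 0.02
R0 = Σ lx·mx = 1.2156 → 1.22

1.22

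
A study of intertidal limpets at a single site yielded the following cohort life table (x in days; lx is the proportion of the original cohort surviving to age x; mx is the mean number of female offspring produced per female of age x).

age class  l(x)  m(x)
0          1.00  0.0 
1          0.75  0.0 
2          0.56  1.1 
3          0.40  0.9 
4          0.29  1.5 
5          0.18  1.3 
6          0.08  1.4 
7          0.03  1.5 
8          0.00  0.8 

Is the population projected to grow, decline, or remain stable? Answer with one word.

R0 = Σ lx·mx = 0 + 0 + 0.616 + 0.36 + 0.435 + 0.234 + 0.112 + 0.045 + 0 = 1.802
R0 > 1, so the population is growing.

growing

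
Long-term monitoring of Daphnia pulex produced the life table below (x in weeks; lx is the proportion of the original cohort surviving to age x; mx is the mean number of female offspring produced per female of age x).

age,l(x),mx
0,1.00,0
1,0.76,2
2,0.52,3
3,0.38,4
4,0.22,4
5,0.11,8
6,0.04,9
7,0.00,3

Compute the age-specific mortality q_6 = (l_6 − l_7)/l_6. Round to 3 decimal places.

q_6 = (l_6 − l_7) / l_6 = (0.04 − 0) / 0.04
     = 0.04 / 0.04 = 1 → 1.000

1.000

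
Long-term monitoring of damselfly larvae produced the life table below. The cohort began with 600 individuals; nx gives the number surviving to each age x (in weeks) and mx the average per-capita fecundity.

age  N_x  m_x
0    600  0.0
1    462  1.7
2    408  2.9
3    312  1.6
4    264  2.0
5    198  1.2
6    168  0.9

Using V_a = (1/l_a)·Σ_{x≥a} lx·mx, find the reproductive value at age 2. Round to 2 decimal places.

6.37

lx = nx/n0 = nx/600: 1, 0.77, 0.68, 0.52, 0.44, 0.33, 0.28
lx·mx for x ≥ 2: 1.972, 0.832, 0.88, 0.396, 0.252 → sum = 4.332
V_2 = 4.332 / l_2 = 4.332 / 0.68 = 6.370588… → 6.37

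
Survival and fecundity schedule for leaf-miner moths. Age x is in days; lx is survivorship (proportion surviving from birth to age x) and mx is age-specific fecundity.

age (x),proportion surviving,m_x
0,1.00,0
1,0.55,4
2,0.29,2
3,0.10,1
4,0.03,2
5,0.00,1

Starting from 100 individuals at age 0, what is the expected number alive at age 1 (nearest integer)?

Expected survivors = N0 · l_1 = 100 × 0.55 = 55 → 55

55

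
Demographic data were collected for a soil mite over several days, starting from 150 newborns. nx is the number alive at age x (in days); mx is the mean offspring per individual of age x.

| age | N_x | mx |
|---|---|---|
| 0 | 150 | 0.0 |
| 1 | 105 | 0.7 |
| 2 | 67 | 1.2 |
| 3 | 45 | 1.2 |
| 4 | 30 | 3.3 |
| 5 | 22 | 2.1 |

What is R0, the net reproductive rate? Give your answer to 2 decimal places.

lx = nx/n0 = nx/150: 1, 0.7, 0.44667…, 0.3, 0.2, 0.14667…
lx·mx by age: 0, 0.49, 0.536…, 0.36, 0.66, 0.308…
R0 = Σ lx·mx = 2.354… → 2.35

2.35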